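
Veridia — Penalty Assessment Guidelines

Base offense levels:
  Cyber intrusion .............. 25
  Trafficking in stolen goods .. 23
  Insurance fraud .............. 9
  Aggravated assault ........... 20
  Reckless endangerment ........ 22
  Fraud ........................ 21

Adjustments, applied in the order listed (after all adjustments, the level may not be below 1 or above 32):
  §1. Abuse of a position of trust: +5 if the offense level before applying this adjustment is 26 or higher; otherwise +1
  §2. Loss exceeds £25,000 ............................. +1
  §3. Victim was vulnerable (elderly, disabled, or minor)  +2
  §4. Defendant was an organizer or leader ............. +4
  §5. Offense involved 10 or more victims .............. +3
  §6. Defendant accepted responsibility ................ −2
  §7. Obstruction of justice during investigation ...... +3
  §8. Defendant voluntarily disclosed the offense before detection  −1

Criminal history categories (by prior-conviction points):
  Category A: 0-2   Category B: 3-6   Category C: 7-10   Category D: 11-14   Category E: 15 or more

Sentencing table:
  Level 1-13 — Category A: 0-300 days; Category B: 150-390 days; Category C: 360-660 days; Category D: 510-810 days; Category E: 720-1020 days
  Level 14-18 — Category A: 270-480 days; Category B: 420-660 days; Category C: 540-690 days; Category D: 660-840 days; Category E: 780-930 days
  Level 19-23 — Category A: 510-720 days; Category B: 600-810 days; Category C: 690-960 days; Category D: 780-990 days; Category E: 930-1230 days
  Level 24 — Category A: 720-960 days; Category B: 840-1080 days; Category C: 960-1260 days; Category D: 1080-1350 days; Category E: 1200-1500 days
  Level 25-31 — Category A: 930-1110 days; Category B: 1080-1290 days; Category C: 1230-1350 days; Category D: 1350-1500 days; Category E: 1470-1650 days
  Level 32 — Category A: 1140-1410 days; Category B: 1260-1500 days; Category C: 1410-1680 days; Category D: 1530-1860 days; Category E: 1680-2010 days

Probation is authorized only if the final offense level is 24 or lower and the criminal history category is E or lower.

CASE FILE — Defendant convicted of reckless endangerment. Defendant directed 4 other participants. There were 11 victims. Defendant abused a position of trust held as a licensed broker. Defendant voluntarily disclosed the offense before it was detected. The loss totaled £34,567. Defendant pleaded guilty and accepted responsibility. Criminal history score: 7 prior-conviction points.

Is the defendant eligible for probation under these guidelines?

No

Base offense level for reckless endangerment: 22.
§1 applies (level before this adjustment is 22 < 26, so +1): 22 + 1 = 23.
§2 applies: 23 + 1 = 24.
§4 applies: 24 + 4 = 28.
§5 applies: 28 + 3 = 31.
§6 applies: 31 − 2 = 29.
§7 does not apply.
§8 applies: 29 − 1 = 28.
Final offense level: 28.
Criminal history: 7 prior points → Category C (7-10).
Level 28 falls in the 25-31 band.
Grid: Level 25-31 × Category C = 1230-1350 days.
Probation check: level 28 > 24 and category C ≤ E → not eligible.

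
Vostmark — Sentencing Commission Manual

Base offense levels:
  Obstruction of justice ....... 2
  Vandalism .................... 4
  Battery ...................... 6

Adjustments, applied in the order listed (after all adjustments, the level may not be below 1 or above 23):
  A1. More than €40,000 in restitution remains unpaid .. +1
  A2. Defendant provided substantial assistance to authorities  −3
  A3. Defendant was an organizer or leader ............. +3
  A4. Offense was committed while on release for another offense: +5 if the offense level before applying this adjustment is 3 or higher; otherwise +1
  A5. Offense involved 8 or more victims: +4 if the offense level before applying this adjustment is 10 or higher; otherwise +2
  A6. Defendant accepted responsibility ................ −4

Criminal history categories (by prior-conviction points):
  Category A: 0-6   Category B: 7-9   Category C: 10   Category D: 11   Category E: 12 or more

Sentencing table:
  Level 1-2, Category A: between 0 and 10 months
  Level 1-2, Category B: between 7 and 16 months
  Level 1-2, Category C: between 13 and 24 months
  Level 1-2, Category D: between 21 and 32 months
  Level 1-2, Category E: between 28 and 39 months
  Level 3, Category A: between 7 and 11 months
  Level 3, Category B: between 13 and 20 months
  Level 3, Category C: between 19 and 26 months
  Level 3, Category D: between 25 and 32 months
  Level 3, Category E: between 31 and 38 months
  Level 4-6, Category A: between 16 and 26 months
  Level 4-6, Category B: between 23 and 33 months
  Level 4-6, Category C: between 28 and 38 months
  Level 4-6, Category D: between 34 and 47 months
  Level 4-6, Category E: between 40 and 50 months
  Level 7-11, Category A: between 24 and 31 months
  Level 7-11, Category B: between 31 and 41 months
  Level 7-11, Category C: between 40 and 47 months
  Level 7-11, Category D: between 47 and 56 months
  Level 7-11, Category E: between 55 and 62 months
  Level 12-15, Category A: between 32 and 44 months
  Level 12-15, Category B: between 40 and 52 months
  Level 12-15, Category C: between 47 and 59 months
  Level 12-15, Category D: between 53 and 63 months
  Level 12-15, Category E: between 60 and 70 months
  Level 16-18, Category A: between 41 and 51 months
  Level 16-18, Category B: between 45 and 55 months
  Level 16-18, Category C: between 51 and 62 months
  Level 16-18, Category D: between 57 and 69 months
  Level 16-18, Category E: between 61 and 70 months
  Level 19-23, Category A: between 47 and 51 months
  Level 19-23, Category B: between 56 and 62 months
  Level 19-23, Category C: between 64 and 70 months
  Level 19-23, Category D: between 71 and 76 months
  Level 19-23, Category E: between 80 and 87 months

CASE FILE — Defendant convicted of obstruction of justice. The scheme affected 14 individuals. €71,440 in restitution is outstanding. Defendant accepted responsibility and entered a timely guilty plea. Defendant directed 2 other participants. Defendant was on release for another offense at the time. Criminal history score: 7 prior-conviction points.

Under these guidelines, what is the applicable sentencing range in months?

Base offense level for obstruction of justice: 2.
A1 applies: 2 + 1 = 3.
A3 applies: 3 + 3 = 6.
A4 applies (level before this adjustment is 6 ≥ 3, so +5): 6 + 5 = 11.
A5 applies (level before this adjustment is 11 ≥ 10, so +4): 11 + 4 = 15.
A6 applies: 15 − 4 = 11.
Final offense level: 11.
Criminal history: 7 prior points → Category B (7-9).
Level 11 falls in the 7-11 band.
Grid: Level 7-11 × Category B = 31-41 months.

31-41 months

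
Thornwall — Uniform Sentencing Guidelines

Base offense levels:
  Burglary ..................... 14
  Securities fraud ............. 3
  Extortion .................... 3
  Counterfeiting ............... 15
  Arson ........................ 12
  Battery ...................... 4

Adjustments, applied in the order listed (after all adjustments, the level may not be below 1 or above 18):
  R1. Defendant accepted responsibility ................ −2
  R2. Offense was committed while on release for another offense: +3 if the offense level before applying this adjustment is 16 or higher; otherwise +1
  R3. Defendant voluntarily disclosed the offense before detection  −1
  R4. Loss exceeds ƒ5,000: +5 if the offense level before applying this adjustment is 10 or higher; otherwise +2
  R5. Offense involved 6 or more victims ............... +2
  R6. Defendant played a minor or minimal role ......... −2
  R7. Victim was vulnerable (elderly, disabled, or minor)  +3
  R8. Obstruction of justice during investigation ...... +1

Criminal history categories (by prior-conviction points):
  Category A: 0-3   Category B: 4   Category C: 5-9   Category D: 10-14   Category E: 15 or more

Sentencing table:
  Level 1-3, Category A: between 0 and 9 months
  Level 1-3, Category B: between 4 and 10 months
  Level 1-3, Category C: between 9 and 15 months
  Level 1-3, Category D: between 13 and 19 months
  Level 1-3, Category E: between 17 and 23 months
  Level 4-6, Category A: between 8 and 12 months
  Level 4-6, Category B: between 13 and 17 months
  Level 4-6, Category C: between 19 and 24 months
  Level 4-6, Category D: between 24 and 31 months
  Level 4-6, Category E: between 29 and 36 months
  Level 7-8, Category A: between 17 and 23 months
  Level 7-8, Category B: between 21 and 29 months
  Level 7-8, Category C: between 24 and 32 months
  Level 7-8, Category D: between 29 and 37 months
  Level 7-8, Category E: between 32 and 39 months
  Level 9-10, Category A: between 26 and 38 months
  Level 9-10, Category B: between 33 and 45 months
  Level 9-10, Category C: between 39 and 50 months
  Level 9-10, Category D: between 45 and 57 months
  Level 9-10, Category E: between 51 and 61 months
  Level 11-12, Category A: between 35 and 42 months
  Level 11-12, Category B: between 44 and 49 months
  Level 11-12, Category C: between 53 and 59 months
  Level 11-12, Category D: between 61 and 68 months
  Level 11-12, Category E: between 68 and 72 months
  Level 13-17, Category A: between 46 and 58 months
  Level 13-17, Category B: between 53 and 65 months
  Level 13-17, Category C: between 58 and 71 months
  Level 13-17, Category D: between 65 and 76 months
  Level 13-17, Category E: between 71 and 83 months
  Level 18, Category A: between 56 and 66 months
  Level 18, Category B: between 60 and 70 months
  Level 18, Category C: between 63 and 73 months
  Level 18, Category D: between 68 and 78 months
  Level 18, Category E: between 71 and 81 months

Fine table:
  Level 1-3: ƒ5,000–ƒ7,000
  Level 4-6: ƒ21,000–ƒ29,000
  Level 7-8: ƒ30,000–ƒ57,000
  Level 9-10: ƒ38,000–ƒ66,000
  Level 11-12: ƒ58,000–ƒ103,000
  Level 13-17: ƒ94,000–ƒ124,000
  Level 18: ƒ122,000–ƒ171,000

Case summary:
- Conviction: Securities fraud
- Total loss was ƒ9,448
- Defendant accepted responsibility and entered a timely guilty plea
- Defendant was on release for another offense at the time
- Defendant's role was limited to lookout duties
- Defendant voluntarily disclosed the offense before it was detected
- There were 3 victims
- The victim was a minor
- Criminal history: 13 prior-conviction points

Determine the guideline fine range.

ƒ21,000–ƒ29,000

Base offense level for securities fraud: 3.
R1 applies: 3 − 2 = 1.
R2 applies (level before this adjustment is 1 < 16, so +1): 1 + 1 = 2.
R3 applies: 2 − 1 = 1.
R4 applies (level before this adjustment is 1 < 10, so +2): 1 + 2 = 3.
R5 does not apply.
R6 applies: 3 − 2 = 1.
R7 applies: 1 + 3 = 4.
R8 does not apply.
Final offense level: 4.
Level 4 falls in the 4-6 band.
Fine table: Level 4-6 → ƒ21,000–ƒ29,000.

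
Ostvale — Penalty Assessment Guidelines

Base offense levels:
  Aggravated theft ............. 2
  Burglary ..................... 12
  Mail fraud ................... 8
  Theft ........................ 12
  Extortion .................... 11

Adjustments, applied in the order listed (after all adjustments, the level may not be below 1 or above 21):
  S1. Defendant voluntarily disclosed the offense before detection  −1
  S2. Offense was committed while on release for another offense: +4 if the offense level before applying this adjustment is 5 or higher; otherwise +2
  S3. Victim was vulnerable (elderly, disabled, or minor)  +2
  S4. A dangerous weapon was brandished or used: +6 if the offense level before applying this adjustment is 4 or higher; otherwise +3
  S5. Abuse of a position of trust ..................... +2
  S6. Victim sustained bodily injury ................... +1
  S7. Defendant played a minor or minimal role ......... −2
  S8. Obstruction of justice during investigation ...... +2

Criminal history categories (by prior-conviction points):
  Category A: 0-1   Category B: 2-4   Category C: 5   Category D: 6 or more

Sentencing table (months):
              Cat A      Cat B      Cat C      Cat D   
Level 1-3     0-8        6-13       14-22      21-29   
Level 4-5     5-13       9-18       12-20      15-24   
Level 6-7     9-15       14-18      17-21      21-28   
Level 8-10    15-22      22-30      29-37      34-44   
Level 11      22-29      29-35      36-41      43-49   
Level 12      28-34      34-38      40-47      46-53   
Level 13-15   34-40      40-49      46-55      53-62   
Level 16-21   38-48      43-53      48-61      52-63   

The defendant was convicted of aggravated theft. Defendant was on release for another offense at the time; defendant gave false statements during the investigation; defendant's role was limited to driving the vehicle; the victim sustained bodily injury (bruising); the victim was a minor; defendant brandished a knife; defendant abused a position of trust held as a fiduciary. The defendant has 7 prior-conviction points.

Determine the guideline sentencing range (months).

53-62 months

Base offense level for aggravated theft: 2.
S2 applies (level before this adjustment is 2 < 5, so +2): 2 + 2 = 4.
S3 applies: 4 + 2 = 6.
S4 applies (level before this adjustment is 6 ≥ 4, so +6): 6 + 6 = 12.
S5 applies: 12 + 2 = 14.
S6 applies: 14 + 1 = 15.
S7 applies: 15 − 2 = 13.
S8 applies: 13 + 2 = 15.
Final offense level: 15.
Criminal history: 7 prior points → Category D (6+).
Level 15 falls in the 13-15 band.
Grid: Level 13-15 × Category D = 53-62 months.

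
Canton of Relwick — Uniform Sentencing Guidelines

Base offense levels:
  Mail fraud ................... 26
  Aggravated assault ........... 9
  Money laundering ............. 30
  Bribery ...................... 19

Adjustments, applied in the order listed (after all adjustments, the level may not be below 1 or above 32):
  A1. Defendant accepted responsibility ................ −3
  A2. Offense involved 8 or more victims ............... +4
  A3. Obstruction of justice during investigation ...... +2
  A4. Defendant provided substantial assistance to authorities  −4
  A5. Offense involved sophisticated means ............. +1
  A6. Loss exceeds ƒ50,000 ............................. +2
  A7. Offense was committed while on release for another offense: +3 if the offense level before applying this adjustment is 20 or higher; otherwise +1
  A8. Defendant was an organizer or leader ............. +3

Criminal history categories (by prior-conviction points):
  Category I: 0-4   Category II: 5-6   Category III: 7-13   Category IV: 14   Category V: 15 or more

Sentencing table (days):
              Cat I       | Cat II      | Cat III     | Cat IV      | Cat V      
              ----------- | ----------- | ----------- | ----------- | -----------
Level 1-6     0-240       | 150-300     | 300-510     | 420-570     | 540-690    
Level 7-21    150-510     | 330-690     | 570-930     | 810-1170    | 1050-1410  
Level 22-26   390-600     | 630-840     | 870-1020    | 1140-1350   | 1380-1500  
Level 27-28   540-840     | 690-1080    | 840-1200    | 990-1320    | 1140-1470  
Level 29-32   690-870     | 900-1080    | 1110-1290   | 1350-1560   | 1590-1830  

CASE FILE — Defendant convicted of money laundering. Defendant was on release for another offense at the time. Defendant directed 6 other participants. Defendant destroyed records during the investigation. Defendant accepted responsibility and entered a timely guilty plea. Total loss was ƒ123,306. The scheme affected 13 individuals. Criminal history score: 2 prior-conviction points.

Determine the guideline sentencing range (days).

Base offense level for money laundering: 30.
A1 applies: 30 − 3 = 27.
A2 applies: 27 + 4 = 31.
A3 applies: 31 + 2 = 33.
A5 does not apply.
A6 applies: 33 + 2 = 35.
A7 applies (level before this adjustment is 35 ≥ 20, so +3): 35 + 3 = 38.
A8 applies: 38 + 3 = 41.
Level 41 exceeds the maximum of 32; capped at 32.
Final offense level: 32.
Criminal history: 2 prior points → Category I (0-4).
Level 32 falls in the 29-32 band.
Grid: Level 29-32 × Category I = 690-870 days.

690-870 days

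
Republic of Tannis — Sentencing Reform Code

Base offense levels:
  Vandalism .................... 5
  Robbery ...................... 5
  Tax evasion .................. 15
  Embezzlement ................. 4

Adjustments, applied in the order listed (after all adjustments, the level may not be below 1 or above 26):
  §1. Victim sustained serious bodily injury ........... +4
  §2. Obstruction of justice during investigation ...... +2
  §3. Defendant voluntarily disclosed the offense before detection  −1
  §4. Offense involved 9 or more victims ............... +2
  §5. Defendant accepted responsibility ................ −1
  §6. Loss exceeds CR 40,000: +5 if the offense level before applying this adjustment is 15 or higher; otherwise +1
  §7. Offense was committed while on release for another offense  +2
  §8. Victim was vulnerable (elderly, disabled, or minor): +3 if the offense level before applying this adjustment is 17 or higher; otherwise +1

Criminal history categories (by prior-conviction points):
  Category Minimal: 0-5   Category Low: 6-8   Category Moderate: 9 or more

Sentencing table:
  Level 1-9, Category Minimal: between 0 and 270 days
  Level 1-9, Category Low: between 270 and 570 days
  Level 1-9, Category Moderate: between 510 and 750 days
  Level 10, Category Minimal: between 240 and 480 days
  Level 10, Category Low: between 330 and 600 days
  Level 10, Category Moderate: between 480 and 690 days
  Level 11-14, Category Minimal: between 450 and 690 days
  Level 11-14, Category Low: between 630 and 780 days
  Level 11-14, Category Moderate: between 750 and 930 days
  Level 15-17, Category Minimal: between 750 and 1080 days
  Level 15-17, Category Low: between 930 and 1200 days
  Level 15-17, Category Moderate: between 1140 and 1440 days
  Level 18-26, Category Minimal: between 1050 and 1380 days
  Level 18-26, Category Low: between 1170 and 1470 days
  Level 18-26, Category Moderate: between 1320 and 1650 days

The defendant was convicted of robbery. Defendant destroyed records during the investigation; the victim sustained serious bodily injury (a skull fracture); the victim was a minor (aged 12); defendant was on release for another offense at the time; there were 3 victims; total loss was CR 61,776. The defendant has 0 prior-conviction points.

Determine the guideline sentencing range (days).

Base offense level for robbery: 5.
§1 applies: 5 + 4 = 9.
§2 applies: 9 + 2 = 11.
§3 does not apply.
§4 does not apply.
§6 applies (level before this adjustment is 11 < 15, so +1): 11 + 1 = 12.
§7 applies: 12 + 2 = 14.
§8 applies (level before this adjustment is 14 < 17, so +1): 14 + 1 = 15.
Final offense level: 15.
Criminal history: 0 prior points → Category Minimal (0-5).
Level 15 falls in the 15-17 band.
Grid: Level 15-17 × Category Minimal = 750-1080 days.

750-1080 days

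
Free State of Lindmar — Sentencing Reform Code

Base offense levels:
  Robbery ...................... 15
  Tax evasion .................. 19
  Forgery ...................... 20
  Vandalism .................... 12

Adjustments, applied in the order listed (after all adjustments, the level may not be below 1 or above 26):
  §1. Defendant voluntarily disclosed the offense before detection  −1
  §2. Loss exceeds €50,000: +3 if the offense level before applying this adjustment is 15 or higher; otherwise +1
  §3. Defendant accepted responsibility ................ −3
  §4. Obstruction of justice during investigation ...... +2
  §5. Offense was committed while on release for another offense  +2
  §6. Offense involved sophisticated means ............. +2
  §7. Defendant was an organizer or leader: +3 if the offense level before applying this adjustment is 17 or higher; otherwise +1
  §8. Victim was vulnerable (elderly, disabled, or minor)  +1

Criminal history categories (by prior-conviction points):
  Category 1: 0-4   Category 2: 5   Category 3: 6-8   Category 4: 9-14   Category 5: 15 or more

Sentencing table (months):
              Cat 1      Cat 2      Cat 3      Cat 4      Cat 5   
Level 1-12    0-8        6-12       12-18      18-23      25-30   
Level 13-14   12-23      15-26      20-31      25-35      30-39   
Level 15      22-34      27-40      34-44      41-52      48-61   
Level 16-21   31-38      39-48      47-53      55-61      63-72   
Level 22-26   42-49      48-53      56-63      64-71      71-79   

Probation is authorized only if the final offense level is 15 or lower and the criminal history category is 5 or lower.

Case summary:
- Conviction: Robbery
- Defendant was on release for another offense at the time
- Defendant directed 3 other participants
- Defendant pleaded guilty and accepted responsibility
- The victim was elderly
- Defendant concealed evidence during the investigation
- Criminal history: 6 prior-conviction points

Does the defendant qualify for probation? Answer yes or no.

Base offense level for robbery: 15.
§3 applies: 15 − 3 = 12.
§4 applies: 12 + 2 = 14.
§5 applies: 14 + 2 = 16.
§6 does not apply.
§7 applies (level before this adjustment is 16 < 17, so +1): 16 + 1 = 17.
§8 applies: 17 + 1 = 18.
Final offense level: 18.
Criminal history: 6 prior points → Category 3 (6-8).
Level 18 falls in the 16-21 band.
Grid: Level 16-21 × Category 3 = 47-53 months.
Probation check: level 18 > 15 and category 3 ≤ 5 → not eligible.

No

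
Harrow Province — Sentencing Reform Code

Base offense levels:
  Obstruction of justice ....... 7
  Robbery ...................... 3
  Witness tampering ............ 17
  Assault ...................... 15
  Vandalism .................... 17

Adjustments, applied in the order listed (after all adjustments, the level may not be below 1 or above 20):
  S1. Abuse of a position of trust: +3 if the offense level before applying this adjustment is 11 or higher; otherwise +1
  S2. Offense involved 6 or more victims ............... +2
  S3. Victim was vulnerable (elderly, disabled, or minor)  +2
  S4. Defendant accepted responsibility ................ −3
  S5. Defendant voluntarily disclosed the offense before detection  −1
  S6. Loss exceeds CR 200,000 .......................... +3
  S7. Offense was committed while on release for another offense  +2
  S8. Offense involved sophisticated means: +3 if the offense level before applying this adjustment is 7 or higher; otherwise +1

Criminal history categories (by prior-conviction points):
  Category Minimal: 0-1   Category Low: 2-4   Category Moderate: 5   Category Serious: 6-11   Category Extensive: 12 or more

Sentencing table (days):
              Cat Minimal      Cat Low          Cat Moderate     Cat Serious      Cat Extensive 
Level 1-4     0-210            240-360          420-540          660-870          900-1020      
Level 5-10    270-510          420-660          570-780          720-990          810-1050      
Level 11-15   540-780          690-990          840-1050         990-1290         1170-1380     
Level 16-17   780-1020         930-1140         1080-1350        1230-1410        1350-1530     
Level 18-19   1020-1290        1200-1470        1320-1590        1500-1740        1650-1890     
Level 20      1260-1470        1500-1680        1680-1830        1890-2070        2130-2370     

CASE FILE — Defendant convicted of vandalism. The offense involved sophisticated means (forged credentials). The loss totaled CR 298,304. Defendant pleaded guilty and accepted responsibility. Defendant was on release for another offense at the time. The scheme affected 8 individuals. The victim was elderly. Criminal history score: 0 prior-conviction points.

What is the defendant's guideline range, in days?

Base offense level for vandalism: 17.
S2 applies: 17 + 2 = 19.
S3 applies: 19 + 2 = 21.
S4 applies: 21 − 3 = 18.
S6 applies: 18 + 3 = 21.
S7 applies: 21 + 2 = 23.
S8 applies (level before this adjustment is 23 ≥ 7, so +3): 23 + 3 = 26.
Level 26 exceeds the maximum of 20; capped at 20.
Final offense level: 20.
Criminal history: 0 prior points → Category Minimal (0-1).
Level 20 falls in the 20 band.
Grid: Level 20 × Category Minimal = 1260-1470 days.

1260-1470 days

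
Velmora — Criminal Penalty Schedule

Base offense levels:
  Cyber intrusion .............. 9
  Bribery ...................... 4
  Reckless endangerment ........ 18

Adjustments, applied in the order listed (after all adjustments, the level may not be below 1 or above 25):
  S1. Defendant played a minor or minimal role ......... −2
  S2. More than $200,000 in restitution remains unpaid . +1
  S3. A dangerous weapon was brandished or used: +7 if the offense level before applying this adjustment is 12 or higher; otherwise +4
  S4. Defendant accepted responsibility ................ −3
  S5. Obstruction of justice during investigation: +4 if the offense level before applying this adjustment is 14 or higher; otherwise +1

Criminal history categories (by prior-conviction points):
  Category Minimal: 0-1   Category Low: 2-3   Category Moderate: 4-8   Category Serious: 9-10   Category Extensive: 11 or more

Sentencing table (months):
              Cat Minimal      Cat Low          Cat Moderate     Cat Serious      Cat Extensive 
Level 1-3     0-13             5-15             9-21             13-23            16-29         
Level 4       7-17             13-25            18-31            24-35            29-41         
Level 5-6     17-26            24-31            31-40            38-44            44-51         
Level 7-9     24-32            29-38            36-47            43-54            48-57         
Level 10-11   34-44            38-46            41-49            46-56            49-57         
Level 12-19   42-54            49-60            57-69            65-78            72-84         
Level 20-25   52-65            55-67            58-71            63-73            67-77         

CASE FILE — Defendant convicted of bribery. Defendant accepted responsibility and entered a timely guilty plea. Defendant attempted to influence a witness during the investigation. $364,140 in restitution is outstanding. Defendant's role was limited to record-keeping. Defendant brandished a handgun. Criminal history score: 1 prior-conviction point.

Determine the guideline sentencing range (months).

Base offense level for bribery: 4.
S1 applies: 4 − 2 = 2.
S2 applies: 2 + 1 = 3.
S3 applies (level before this adjustment is 3 < 12, so +4): 3 + 4 = 7.
S4 applies: 7 − 3 = 4.
S5 applies (level before this adjustment is 4 < 14, so +1): 4 + 1 = 5.
Final offense level: 5.
Criminal history: 1 prior point → Category Minimal (0-1).
Level 5 falls in the 5-6 band.
Grid: Level 5-6 × Category Minimal = 17-26 months.

17-26 months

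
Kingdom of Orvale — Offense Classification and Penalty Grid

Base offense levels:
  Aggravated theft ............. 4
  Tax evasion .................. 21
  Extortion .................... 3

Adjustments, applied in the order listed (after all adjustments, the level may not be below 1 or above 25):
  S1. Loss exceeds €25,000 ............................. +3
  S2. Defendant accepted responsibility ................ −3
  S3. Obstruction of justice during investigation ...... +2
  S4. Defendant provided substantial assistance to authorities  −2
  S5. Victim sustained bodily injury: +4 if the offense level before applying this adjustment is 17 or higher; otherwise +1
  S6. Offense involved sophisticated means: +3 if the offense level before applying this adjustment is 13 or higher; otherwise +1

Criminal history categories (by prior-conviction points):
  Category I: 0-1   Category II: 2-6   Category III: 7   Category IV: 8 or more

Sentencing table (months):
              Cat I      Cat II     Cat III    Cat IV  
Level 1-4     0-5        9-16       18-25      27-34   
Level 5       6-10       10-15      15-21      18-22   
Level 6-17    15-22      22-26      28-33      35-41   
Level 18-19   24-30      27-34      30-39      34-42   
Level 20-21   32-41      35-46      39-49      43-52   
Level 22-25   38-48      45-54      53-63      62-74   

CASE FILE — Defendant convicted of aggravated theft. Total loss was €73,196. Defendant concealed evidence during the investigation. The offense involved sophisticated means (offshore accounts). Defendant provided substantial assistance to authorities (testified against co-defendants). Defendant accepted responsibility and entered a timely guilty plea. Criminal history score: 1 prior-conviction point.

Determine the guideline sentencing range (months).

Base offense level for aggravated theft: 4.
S1 applies: 4 + 3 = 7.
S2 applies: 7 − 3 = 4.
S3 applies: 4 + 2 = 6.
S4 applies: 6 − 2 = 4.
S5 does not apply.
S6 applies (level before this adjustment is 4 < 13, so +1): 4 + 1 = 5.
Final offense level: 5.
Criminal history: 1 prior point → Category I (0-1).
Level 5 falls in the 5 band.
Grid: Level 5 × Category I = 6-10 months.

6-10 months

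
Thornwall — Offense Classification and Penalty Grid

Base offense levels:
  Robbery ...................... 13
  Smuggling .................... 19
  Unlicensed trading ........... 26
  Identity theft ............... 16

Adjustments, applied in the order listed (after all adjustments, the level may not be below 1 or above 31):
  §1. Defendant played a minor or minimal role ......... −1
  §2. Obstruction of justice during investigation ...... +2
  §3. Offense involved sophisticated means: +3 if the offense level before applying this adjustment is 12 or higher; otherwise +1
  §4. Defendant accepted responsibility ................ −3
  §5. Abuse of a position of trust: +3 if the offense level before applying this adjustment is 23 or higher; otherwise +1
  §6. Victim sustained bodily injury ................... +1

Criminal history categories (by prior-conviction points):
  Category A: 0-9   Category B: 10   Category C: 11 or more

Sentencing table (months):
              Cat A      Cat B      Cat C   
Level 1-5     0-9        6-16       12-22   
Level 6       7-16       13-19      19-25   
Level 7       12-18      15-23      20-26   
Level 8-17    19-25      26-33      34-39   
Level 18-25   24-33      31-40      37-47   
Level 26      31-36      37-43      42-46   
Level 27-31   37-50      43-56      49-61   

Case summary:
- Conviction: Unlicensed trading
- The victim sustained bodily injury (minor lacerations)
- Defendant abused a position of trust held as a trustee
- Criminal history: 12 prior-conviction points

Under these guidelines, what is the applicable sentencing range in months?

Base offense level for unlicensed trading: 26.
§1 does not apply.
§5 applies (level before this adjustment is 26 ≥ 23, so +3): 26 + 3 = 29.
§6 applies: 29 + 1 = 30.
Final offense level: 30.
Criminal history: 12 prior points → Category C (11+).
Level 30 falls in the 27-31 band.
Grid: Level 27-31 × Category C = 49-61 months.

49-61 months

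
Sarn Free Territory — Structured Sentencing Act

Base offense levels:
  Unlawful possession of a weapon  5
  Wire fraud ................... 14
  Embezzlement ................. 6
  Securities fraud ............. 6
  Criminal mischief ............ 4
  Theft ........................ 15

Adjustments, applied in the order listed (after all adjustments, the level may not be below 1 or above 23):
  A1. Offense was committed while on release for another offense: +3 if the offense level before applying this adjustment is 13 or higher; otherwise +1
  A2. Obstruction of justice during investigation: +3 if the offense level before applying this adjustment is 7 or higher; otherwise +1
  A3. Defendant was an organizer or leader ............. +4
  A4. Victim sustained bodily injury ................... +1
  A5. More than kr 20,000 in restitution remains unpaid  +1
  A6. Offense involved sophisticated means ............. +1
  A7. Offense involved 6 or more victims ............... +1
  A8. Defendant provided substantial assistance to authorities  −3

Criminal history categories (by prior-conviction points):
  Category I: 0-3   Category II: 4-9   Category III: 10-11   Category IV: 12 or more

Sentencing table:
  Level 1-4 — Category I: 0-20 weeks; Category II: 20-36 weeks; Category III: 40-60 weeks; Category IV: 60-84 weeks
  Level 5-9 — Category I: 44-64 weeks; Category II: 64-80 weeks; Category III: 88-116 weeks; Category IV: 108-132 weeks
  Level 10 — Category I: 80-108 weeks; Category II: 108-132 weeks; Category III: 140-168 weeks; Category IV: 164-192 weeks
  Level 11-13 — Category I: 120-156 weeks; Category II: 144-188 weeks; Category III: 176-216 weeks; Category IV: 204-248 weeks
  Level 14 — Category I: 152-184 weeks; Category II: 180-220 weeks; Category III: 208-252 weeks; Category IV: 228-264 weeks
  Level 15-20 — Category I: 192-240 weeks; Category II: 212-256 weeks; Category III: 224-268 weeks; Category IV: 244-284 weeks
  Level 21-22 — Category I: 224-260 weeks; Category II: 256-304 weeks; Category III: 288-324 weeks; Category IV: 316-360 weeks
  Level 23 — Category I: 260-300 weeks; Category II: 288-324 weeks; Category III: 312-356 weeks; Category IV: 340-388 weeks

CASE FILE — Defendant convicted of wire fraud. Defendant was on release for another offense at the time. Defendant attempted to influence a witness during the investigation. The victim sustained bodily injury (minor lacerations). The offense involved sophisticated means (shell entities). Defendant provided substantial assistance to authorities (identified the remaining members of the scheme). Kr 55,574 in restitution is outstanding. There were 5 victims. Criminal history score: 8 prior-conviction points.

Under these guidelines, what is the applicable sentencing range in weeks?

Base offense level for wire fraud: 14.
A1 applies (level before this adjustment is 14 ≥ 13, so +3): 14 + 3 = 17.
A2 applies (level before this adjustment is 17 ≥ 7, so +3): 17 + 3 = 20.
A4 applies: 20 + 1 = 21.
A5 applies: 21 + 1 = 22.
A6 applies: 22 + 1 = 23.
A7 does not apply.
A8 applies: 23 − 3 = 20.
Final offense level: 20.
Criminal history: 8 prior points → Category II (4-9).
Level 20 falls in the 15-20 band.
Grid: Level 15-20 × Category II = 212-256 weeks.

212-256 weeks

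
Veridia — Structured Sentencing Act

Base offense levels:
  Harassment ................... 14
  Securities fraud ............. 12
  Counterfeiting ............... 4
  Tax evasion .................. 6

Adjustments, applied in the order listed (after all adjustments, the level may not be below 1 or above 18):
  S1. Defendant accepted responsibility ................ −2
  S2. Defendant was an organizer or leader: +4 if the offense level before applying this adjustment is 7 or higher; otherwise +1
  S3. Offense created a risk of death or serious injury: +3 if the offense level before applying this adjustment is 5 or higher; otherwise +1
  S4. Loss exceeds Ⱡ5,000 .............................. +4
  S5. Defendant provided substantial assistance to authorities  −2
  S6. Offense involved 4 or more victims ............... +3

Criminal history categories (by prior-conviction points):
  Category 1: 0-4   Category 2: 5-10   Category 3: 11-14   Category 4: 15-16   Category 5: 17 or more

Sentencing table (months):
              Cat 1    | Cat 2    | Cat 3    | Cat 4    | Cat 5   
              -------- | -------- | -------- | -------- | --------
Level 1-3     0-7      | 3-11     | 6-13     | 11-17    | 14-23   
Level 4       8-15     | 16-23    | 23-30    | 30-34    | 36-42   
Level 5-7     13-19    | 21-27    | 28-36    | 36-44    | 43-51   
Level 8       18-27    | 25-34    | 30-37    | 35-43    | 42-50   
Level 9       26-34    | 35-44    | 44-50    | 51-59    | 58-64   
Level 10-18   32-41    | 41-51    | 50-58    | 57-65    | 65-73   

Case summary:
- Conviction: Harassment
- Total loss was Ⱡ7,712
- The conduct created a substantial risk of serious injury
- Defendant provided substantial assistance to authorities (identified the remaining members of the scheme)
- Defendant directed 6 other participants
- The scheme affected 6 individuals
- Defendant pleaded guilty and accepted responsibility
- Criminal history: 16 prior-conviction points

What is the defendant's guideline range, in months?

57-65 months

Base offense level for harassment: 14.
S1 applies: 14 − 2 = 12.
S2 applies (level before this adjustment is 12 ≥ 7, so +4): 12 + 4 = 16.
S3 applies (level before this adjustment is 16 ≥ 5, so +3): 16 + 3 = 19.
S4 applies: 19 + 4 = 23.
S5 applies: 23 − 2 = 21.
S6 applies: 21 + 3 = 24.
Level 24 exceeds the maximum of 18; capped at 18.
Final offense level: 18.
Criminal history: 16 prior points → Category 4 (15-16).
Level 18 falls in the 10-18 band.
Grid: Level 10-18 × Category 4 = 57-65 months.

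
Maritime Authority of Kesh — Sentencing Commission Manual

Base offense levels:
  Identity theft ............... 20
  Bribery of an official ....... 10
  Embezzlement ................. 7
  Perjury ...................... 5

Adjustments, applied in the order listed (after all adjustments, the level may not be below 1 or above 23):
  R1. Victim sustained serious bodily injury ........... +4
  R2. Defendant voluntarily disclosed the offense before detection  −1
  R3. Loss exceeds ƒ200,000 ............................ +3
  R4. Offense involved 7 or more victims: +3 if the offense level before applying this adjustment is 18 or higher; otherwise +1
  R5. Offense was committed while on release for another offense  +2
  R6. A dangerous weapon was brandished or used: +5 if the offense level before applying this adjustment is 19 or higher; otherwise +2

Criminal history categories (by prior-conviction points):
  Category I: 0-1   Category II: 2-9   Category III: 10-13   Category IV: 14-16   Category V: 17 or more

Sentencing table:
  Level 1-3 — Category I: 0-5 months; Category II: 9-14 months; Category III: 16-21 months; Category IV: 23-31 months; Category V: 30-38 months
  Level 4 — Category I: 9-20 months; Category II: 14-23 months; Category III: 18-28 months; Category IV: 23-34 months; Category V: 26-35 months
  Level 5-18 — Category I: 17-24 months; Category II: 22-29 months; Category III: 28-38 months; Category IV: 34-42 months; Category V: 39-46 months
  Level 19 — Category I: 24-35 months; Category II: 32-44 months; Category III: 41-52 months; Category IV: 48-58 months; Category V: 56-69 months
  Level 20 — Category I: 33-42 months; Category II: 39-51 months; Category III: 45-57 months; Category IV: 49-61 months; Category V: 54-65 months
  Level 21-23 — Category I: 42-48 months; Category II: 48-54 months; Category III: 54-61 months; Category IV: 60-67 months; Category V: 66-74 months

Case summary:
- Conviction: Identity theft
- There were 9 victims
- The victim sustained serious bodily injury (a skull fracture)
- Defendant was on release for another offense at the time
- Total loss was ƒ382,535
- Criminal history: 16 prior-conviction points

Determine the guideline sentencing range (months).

Base offense level for identity theft: 20.
R1 applies: 20 + 4 = 24.
R3 applies: 24 + 3 = 27.
R4 applies (level before this adjustment is 27 ≥ 18, so +3): 27 + 3 = 30.
R5 applies: 30 + 2 = 32.
Level 32 exceeds the maximum of 23; capped at 23.
Final offense level: 23.
Criminal history: 16 prior points → Category IV (14-16).
Level 23 falls in the 21-23 band.
Grid: Level 21-23 × Category IV = 60-67 months.

60-67 months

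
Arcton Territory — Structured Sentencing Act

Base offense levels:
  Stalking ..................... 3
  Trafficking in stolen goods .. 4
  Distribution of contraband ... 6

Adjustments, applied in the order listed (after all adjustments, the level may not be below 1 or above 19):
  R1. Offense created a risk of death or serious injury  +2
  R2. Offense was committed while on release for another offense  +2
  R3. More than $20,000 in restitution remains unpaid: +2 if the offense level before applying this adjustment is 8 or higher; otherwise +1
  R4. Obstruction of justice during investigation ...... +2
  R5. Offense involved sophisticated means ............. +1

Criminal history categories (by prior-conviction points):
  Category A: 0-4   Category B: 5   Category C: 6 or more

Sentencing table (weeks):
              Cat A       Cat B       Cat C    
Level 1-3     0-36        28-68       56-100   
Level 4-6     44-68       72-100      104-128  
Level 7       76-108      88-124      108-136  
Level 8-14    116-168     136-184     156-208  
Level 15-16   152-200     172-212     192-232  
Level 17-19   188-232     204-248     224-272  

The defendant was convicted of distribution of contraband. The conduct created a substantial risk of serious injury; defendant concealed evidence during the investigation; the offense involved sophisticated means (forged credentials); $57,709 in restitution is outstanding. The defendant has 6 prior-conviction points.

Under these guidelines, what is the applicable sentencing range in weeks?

156-208 weeks

Base offense level for distribution of contraband: 6.
R1 applies: 6 + 2 = 8.
R3 applies (level before this adjustment is 8 ≥ 8, so +2): 8 + 2 = 10.
R4 applies: 10 + 2 = 12.
R5 applies: 12 + 1 = 13.
Final offense level: 13.
Criminal history: 6 prior points → Category C (6+).
Level 13 falls in the 8-14 band.
Grid: Level 8-14 × Category C = 156-208 weeks.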